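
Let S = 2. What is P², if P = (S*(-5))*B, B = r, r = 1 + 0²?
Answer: 100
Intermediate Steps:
r = 1 (r = 1 + 0 = 1)
B = 1
P = -10 (P = (2*(-5))*1 = -10*1 = -10)
P² = (-10)² = 100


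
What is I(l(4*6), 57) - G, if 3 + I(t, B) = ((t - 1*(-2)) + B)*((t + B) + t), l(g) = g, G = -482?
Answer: 9194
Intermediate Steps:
I(t, B) = -3 + (B + 2*t)*(2 + B + t) (I(t, B) = -3 + ((t - 1*(-2)) + B)*((t + B) + t) = -3 + ((t + 2) + B)*((B + t) + t) = -3 + ((2 + t) + B)*(B + 2*t) = -3 + (2 + B + t)*(B + 2*t) = -3 + (B + 2*t)*(2 + B + t))
I(l(4*6), 57) - G = (-3 + 57² + 2*57 + 2*(4*6)² + 4*(4*6) + 3*57*(4*6)) - 1*(-482) = (-3 + 3249 + 114 + 2*24² + 4*24 + 3*57*24) + 482 = (-3 + 3249 + 114 + 2*576 + 96 + 4104) + 482 = (-3 + 3249 + 114 + 1152 + 96 + 4104) + 482 = 8712 + 482 = 9194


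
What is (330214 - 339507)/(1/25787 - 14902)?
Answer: 239638591/384277873 ≈ 0.62361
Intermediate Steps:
(330214 - 339507)/(1/25787 - 14902) = -9293/(1/25787 - 14902) = -9293/(-384277873/25787) = -9293*(-25787/384277873) = 239638591/384277873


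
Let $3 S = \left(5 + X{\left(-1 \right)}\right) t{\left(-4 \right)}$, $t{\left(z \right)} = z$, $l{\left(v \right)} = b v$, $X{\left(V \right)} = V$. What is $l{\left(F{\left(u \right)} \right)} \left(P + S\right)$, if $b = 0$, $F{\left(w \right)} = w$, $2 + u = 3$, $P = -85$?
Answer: $0$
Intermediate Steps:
$u = 1$ ($u = -2 + 3 = 1$)
$l{\left(v \right)} = 0$ ($l{\left(v \right)} = 0 v = 0$)
$S = - \frac{16}{3}$ ($S = \frac{\left(5 - 1\right) \left(-4\right)}{3} = \frac{4 \left(-4\right)}{3} = \frac{1}{3} \left(-16\right) = - \frac{16}{3} \approx -5.3333$)
$l{\left(F{\left(u \right)} \right)} \left(P + S\right) = 0 \left(-85 - \frac{16}{3}\right) = 0 \left(- \frac{271}{3}\right) = 0$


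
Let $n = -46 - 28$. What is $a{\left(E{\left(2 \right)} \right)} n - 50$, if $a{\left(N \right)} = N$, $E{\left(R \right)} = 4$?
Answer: $-346$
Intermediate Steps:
$n = -74$ ($n = -46 - 28 = -74$)
$a{\left(E{\left(2 \right)} \right)} n - 50 = 4 \left(-74\right) - 50 = -296 - 50 = -346$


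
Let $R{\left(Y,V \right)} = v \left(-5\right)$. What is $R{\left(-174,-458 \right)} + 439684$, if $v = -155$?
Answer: $440459$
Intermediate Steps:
$R{\left(Y,V \right)} = 775$ ($R{\left(Y,V \right)} = \left(-155\right) \left(-5\right) = 775$)
$R{\left(-174,-458 \right)} + 439684 = 775 + 439684 = 440459$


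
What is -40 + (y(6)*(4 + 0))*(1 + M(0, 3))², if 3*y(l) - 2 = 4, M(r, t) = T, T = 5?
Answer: 248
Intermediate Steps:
M(r, t) = 5
y(l) = 2 (y(l) = ⅔ + (⅓)*4 = ⅔ + 4/3 = 2)
-40 + (y(6)*(4 + 0))*(1 + M(0, 3))² = -40 + (2*(4 + 0))*(1 + 5)² = -40 + (2*4)*6² = -40 + 8*36 = -40 + 288 = 248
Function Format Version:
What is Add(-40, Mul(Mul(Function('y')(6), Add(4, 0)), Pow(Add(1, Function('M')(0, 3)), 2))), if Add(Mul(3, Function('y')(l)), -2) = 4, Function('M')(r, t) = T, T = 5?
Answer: 248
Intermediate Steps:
Function('M')(r, t) = 5
Function('y')(l) = 2 (Function('y')(l) = Add(Rational(2, 3), Mul(Rational(1, 3), 4)) = Add(Rational(2, 3), Rational(4, 3)) = 2)
Add(-40, Mul(Mul(Function('y')(6), Add(4, 0)), Pow(Add(1, Function('M')(0, 3)), 2))) = Add(-40, Mul(Mul(2, Add(4, 0)), Pow(Add(1, 5), 2))) = Add(-40, Mul(Mul(2, 4), Pow(6, 2))) = Add(-40, Mul(8, 36)) = Add(-40, 288) = 248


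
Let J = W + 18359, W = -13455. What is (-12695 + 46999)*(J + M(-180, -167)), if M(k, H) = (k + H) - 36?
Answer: 155088384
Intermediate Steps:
M(k, H) = -36 + H + k (M(k, H) = (H + k) - 36 = -36 + H + k)
J = 4904 (J = -13455 + 18359 = 4904)
(-12695 + 46999)*(J + M(-180, -167)) = (-12695 + 46999)*(4904 + (-36 - 167 - 180)) = 34304*(4904 - 383) = 34304*4521 = 155088384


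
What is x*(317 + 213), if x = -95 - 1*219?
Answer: -166420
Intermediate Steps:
x = -314 (x = -95 - 219 = -314)
x*(317 + 213) = -314*(317 + 213) = -314*530 = -166420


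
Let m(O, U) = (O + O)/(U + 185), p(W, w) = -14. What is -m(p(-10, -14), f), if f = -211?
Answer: -14/13 ≈ -1.0769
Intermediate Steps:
m(O, U) = 2*O/(185 + U) (m(O, U) = (2*O)/(185 + U) = 2*O/(185 + U))
-m(p(-10, -14), f) = -2*(-14)/(185 - 211) = -2*(-14)/(-26) = -2*(-14)*(-1)/26 = -1*14/13 = -14/13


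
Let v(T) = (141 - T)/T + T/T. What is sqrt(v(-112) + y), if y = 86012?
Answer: sqrt(67432421)/28 ≈ 293.28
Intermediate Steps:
v(T) = 1 + (141 - T)/T (v(T) = (141 - T)/T + 1 = 1 + (141 - T)/T)
sqrt(v(-112) + y) = sqrt(141/(-112) + 86012) = sqrt(141*(-1/112) + 86012) = sqrt(-141/112 + 86012) = sqrt(9633203/112) = sqrt(67432421)/28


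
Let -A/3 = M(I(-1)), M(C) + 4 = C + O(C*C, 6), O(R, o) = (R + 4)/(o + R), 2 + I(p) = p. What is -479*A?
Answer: -44068/5 ≈ -8813.6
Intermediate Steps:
I(p) = -2 + p
O(R, o) = (4 + R)/(R + o)
M(C) = -4 + C + (4 + C²)/(6 + C²) (M(C) = -4 + (C + (4 + C*C)/(C*C + 6)) = -4 + (C + (4 + C²)/(C² + 6)) = -4 + (C + (4 + C²)/(6 + C²)) = -4 + C + (4 + C²)/(6 + C²))
A = 92/5 (A = -3*(4 + (-2 - 1)² + (-4 + (-2 - 1))*(6 + (-2 - 1)²))/(6 + (-2 - 1)²) = -3*(4 + (-3)² + (-4 - 3)*(6 + (-3)²))/(6 + (-3)²) = -3*(4 + 9 - 7*(6 + 9))/(6 + 9) = -3*(4 + 9 - 7*15)/15 = -(4 + 9 - 105)/5 = -(-92)/5 = -3*(-92/15) = 92/5 ≈ 18.400)
-479*A = -479*92/5 = -44068/5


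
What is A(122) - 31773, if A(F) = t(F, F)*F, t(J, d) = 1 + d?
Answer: -16767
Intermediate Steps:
A(F) = F*(1 + F) (A(F) = (1 + F)*F = F*(1 + F))
A(122) - 31773 = 122*(1 + 122) - 31773 = 122*123 - 31773 = 15006 - 31773 = -16767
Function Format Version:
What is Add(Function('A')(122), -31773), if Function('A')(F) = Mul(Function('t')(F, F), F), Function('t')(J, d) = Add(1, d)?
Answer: -16767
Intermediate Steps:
Function('A')(F) = Mul(F, Add(1, F)) (Function('A')(F) = Mul(Add(1, F), F) = Mul(F, Add(1, F)))
Add(Function('A')(122), -31773) = Add(Mul(122, Add(1, 122)), -31773) = Add(Mul(122, 123), -31773) = Add(15006, -31773) = -16767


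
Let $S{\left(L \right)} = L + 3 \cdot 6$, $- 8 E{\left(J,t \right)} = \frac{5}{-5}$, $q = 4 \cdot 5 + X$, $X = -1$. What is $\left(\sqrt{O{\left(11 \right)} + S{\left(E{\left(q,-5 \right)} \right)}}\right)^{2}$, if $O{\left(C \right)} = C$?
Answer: $\frac{233}{8} \approx 29.125$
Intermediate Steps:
$q = 19$ ($q = 4 \cdot 5 - 1 = 20 - 1 = 19$)
$E{\left(J,t \right)} = \frac{1}{8}$ ($E{\left(J,t \right)} = - \frac{5 \frac{1}{-5}}{8} = - \frac{5 \left(- \frac{1}{5}\right)}{8} = \left(- \frac{1}{8}\right) \left(-1\right) = \frac{1}{8}$)
$S{\left(L \right)} = 18 + L$ ($S{\left(L \right)} = L + 18 = 18 + L$)
$\left(\sqrt{O{\left(11 \right)} + S{\left(E{\left(q,-5 \right)} \right)}}\right)^{2} = \left(\sqrt{11 + \left(18 + \frac{1}{8}\right)}\right)^{2} = \left(\sqrt{11 + \frac{145}{8}}\right)^{2} = \left(\sqrt{\frac{233}{8}}\right)^{2} = \left(\frac{\sqrt{466}}{4}\right)^{2} = \frac{233}{8}$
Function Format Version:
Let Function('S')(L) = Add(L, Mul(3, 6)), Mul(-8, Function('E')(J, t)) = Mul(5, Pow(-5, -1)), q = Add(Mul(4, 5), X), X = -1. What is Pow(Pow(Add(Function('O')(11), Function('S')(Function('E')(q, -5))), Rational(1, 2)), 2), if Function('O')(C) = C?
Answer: Rational(233, 8) ≈ 29.125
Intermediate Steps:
q = 19 (q = Add(Mul(4, 5), -1) = Add(20, -1) = 19)
Function('E')(J, t) = Rational(1, 8) (Function('E')(J, t) = Mul(Rational(-1, 8), Mul(5, Pow(-5, -1))) = Mul(Rational(-1, 8), Mul(5, Rational(-1, 5))) = Mul(Rational(-1, 8), -1) = Rational(1, 8))
Function('S')(L) = Add(18, L) (Function('S')(L) = Add(L, 18) = Add(18, L))
Pow(Pow(Add(Function('O')(11), Function('S')(Function('E')(q, -5))), Rational(1, 2)), 2) = Pow(Pow(Add(11, Add(18, Rational(1, 8))), Rational(1, 2)), 2) = Pow(Pow(Add(11, Rational(145, 8)), Rational(1, 2)), 2) = Pow(Pow(Rational(233, 8), Rational(1, 2)), 2) = Pow(Mul(Rational(1, 4), Pow(466, Rational(1, 2))), 2) = Rational(233, 8)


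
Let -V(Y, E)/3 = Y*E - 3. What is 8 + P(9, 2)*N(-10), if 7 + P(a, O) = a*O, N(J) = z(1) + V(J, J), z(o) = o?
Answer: -3182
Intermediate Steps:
V(Y, E) = 9 - 3*E*Y (V(Y, E) = -3*(Y*E - 3) = -3*(E*Y - 3) = -3*(-3 + E*Y) = 9 - 3*E*Y)
N(J) = 10 - 3*J² (N(J) = 1 + (9 - 3*J*J) = 1 + (9 - 3*J²) = 10 - 3*J²)
P(a, O) = -7 + O*a (P(a, O) = -7 + a*O = -7 + O*a)
8 + P(9, 2)*N(-10) = 8 + (-7 + 2*9)*(10 - 3*(-10)²) = 8 + (-7 + 18)*(10 - 3*100) = 8 + 11*(10 - 300) = 8 + 11*(-290) = 8 - 3190 = -3182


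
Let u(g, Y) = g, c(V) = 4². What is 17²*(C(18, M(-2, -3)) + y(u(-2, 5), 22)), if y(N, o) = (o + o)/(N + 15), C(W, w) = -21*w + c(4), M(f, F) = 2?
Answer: -84966/13 ≈ -6535.8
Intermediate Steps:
c(V) = 16
C(W, w) = 16 - 21*w (C(W, w) = -21*w + 16 = 16 - 21*w)
y(N, o) = 2*o/(15 + N) (y(N, o) = (2*o)/(15 + N) = 2*o/(15 + N))
17²*(C(18, M(-2, -3)) + y(u(-2, 5), 22)) = 17²*((16 - 21*2) + 2*22/(15 - 2)) = 289*((16 - 42) + 2*22/13) = 289*(-26 + 2*22*(1/13)) = 289*(-26 + 44/13) = 289*(-294/13) = -84966/13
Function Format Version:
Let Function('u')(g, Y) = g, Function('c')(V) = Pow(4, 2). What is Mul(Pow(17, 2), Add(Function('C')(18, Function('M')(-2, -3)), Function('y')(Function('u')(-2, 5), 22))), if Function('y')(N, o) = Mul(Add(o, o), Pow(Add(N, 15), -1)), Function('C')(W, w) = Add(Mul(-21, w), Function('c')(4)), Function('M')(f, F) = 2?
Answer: Rational(-84966, 13) ≈ -6535.8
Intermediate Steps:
Function('c')(V) = 16
Function('C')(W, w) = Add(16, Mul(-21, w)) (Function('C')(W, w) = Add(Mul(-21, w), 16) = Add(16, Mul(-21, w)))
Function('y')(N, o) = Mul(2, o, Pow(Add(15, N), -1)) (Function('y')(N, o) = Mul(Mul(2, o), Pow(Add(15, N), -1)) = Mul(2, o, Pow(Add(15, N), -1)))
Mul(Pow(17, 2), Add(Function('C')(18, Function('M')(-2, -3)), Function('y')(Function('u')(-2, 5), 22))) = Mul(Pow(17, 2), Add(Add(16, Mul(-21, 2)), Mul(2, 22, Pow(Add(15, -2), -1)))) = Mul(289, Add(Add(16, -42), Mul(2, 22, Pow(13, -1)))) = Mul(289, Add(-26, Mul(2, 22, Rational(1, 13)))) = Mul(289, Add(-26, Rational(44, 13))) = Mul(289, Rational(-294, 13)) = Rational(-84966, 13)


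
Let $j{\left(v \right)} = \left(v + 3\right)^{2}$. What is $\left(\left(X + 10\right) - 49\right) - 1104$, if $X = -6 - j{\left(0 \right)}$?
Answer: $-1158$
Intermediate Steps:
$j{\left(v \right)} = \left(3 + v\right)^{2}$
$X = -15$ ($X = -6 - \left(3 + 0\right)^{2} = -6 - 3^{2} = -6 - 9 = -15$)
$\left(\left(X + 10\right) - 49\right) - 1104 = \left(\left(-15 + 10\right) - 49\right) - 1104 = \left(-5 - 49\right) - 1104 = -54 - 1104 = -1158$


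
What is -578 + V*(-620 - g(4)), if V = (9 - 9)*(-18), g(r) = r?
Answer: -578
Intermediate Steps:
V = 0 (V = 0*(-18) = 0)
-578 + V*(-620 - g(4)) = -578 + 0*(-620 - 1*4) = -578 + 0*(-620 - 4) = -578 + 0*(-624) = -578 + 0 = -578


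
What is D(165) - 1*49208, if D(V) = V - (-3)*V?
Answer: -48548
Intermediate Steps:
D(V) = 4*V (D(V) = V + 3*V = 4*V)
D(165) - 1*49208 = 4*165 - 1*49208 = 660 - 49208 = -48548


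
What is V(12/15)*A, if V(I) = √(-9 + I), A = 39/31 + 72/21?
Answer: 1017*I*√205/1085 ≈ 13.42*I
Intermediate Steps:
A = 1017/217 (A = 39*(1/31) + 72*(1/21) = 39/31 + 24/7 = 1017/217 ≈ 4.6866)
V(12/15)*A = √(-9 + 12/15)*(1017/217) = √(-9 + 12*(1/15))*(1017/217) = √(-9 + ⅘)*(1017/217) = √(-41/5)*(1017/217) = (I*√205/5)*(1017/217) = 1017*I*√205/1085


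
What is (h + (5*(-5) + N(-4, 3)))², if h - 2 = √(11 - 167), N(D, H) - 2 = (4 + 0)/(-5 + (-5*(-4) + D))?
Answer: 32653/121 - 908*I*√39/11 ≈ 269.86 - 515.5*I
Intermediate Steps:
N(D, H) = 2 + 4/(15 + D) (N(D, H) = 2 + (4 + 0)/(-5 + (-5*(-4) + D)) = 2 + 4/(-5 + (20 + D)) = 2 + 4/(15 + D))
h = 2 + 2*I*√39 (h = 2 + √(11 - 167) = 2 + √(-156) = 2 + 2*I*√39 ≈ 2.0 + 12.49*I)
(h + (5*(-5) + N(-4, 3)))² = ((2 + 2*I*√39) + (5*(-5) + 2*(17 - 4)/(15 - 4)))² = ((2 + 2*I*√39) + (-25 + 2*13/11))² = ((2 + 2*I*√39) + (-25 + 2*(1/11)*13))² = ((2 + 2*I*√39) + (-25 + 26/11))² = ((2 + 2*I*√39) - 249/11)² = (-227/11 + 2*I*√39)²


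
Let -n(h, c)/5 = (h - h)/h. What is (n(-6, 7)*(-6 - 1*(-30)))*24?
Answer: 0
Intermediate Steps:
n(h, c) = 0 (n(h, c) = -5*(h - h)/h = -0/h = -5*0 = 0)
(n(-6, 7)*(-6 - 1*(-30)))*24 = (0*(-6 - 1*(-30)))*24 = (0*(-6 + 30))*24 = (0*24)*24 = 0*24 = 0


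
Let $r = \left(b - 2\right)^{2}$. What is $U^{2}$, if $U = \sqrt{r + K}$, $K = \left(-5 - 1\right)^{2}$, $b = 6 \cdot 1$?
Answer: $52$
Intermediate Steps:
$b = 6$
$r = 16$ ($r = \left(6 - 2\right)^{2} = 4^{2} = 16$)
$K = 36$ ($K = \left(-6\right)^{2} = 36$)
$U = 2 \sqrt{13}$ ($U = \sqrt{16 + 36} = \sqrt{52} = 2 \sqrt{13} \approx 7.2111$)
$U^{2} = \left(2 \sqrt{13}\right)^{2} = 52$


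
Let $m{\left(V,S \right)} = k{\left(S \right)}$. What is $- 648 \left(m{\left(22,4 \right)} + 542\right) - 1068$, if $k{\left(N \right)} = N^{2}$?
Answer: $-362652$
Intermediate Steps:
$m{\left(V,S \right)} = S^{2}$
$- 648 \left(m{\left(22,4 \right)} + 542\right) - 1068 = - 648 \left(4^{2} + 542\right) - 1068 = - 648 \left(16 + 542\right) - 1068 = \left(-648\right) 558 - 1068 = -361584 - 1068 = -362652$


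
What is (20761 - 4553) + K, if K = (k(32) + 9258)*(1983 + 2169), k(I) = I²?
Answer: 42707072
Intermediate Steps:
K = 42690864 (K = (32² + 9258)*(1983 + 2169) = (1024 + 9258)*4152 = 10282*4152 = 42690864)
(20761 - 4553) + K = (20761 - 4553) + 42690864 = 16208 + 42690864 = 42707072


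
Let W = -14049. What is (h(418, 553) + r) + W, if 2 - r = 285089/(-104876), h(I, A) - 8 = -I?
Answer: -1515907243/104876 ≈ -14454.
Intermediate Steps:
h(I, A) = 8 - I
r = 494841/104876 (r = 2 - 285089/(-104876) = 2 - 285089*(-1)/104876 = 2 - 1*(-285089/104876) = 2 + 285089/104876 = 494841/104876 ≈ 4.7183)
(h(418, 553) + r) + W = ((8 - 1*418) + 494841/104876) - 14049 = ((8 - 418) + 494841/104876) - 14049 = (-410 + 494841/104876) - 14049 = -42504319/104876 - 14049 = -1515907243/104876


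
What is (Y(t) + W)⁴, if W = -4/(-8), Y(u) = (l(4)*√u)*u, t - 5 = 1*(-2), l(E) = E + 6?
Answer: 116704801/16 + 162015*√3 ≈ 7.5747e+6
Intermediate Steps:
l(E) = 6 + E
t = 3 (t = 5 + 1*(-2) = 5 - 2 = 3)
Y(u) = 10*u^(3/2) (Y(u) = ((6 + 4)*√u)*u = (10*√u)*u = 10*u^(3/2))
W = ½ (W = -4*(-⅛) = ½ ≈ 0.50000)
(Y(t) + W)⁴ = (10*3^(3/2) + ½)⁴ = (10*(3*√3) + ½)⁴ = (30*√3 + ½)⁴ = (½ + 30*√3)⁴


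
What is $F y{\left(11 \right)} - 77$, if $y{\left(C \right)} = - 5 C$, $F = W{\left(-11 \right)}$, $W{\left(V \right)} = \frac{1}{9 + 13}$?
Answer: $- \frac{159}{2} \approx -79.5$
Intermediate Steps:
$W{\left(V \right)} = \frac{1}{22}$
$F = \frac{1}{22} \approx 0.045455$
$F y{\left(11 \right)} - 77 = \frac{\left(-5\right) 11}{22} - 77 = \frac{1}{22} \left(-55\right) - 77 = - \frac{5}{2} - 77 = - \frac{159}{2}$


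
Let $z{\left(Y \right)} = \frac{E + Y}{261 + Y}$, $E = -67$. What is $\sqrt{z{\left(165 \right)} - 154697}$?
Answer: $\frac{2 i \sqrt{1754609439}}{213} \approx 393.31 i$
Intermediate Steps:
$z{\left(Y \right)} = \frac{-67 + Y}{261 + Y}$
$\sqrt{z{\left(165 \right)} - 154697} = \sqrt{\frac{-67 + 165}{261 + 165} - 154697} = \sqrt{\frac{1}{426} \cdot 98 - 154697} = \sqrt{\frac{49}{213} - 154697} = \sqrt{- \frac{32950412}{213}} = \frac{2 i \sqrt{1754609439}}{213}$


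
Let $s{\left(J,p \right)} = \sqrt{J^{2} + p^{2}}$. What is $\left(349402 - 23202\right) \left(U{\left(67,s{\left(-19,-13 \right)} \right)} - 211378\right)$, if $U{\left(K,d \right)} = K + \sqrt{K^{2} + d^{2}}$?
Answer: $-68929648200 + 326200 \sqrt{5019} \approx -6.8907 \cdot 10^{10}$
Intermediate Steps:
$\left(349402 - 23202\right) \left(U{\left(67,s{\left(-19,-13 \right)} \right)} - 211378\right) = \left(349402 - 23202\right) \left(\left(67 + \sqrt{67^{2} + \left(\sqrt{\left(-19\right)^{2} + \left(-13\right)^{2}}\right)^{2}}\right) - 211378\right) = 326200 \left(\left(67 + \sqrt{4489 + \left(\sqrt{361 + 169}\right)^{2}}\right) - 211378\right) = 326200 \left(\left(67 + \sqrt{4489 + \left(\sqrt{530}\right)^{2}}\right) - 211378\right) = 326200 \left(\left(67 + \sqrt{4489 + 530}\right) - 211378\right) = 326200 \left(\left(67 + \sqrt{5019}\right) - 211378\right) = 326200 \left(-211311 + \sqrt{5019}\right) = -68929648200 + 326200 \sqrt{5019}$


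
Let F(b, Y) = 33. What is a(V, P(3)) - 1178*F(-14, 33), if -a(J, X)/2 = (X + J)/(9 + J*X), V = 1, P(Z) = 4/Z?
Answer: -1205108/31 ≈ -38874.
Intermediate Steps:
a(J, X) = -2*(J + X)/(9 + J*X) (a(J, X) = -2*(X + J)/(9 + J*X) = -2*(J + X)/(9 + J*X))
a(V, P(3)) - 1178*F(-14, 33) = 2*(-1*1 - 4/3)/(9 + 1*(4/3)) - 1178*33 = 2*(-1 - 4/3)/(9 + 1*(4*(1/3))) - 38874 = 2*(-1 - 1*4/3)/(9 + 1*(4/3)) - 38874 = 2*(-1 - 4/3)/(9 + 4/3) - 38874 = 2*(-7/3)/(31/3) - 38874 = 2*(3/31)*(-7/3) - 38874 = -14/31 - 38874 = -1205108/31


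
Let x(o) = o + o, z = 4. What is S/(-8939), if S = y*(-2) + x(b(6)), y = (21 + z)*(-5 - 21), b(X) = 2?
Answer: -1304/8939 ≈ -0.14588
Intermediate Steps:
x(o) = 2*o
y = -650 (y = (21 + 4)*(-5 - 21) = 25*(-26) = -650)
S = 1304 (S = -650*(-2) + 2*2 = 1300 + 4 = 1304)
S/(-8939) = 1304/(-8939) = 1304*(-1/8939) = -1304/8939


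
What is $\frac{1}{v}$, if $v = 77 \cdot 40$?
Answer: $\frac{1}{3080} \approx 0.00032468$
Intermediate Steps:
$v = 3080$
$\frac{1}{v} = \frac{1}{3080}$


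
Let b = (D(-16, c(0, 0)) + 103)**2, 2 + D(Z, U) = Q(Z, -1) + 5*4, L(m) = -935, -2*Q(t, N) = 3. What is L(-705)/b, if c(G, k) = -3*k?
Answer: -3740/57121 ≈ -0.065475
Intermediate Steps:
Q(t, N) = -3/2 (Q(t, N) = -1/2*3 = -3/2)
D(Z, U) = 33/2 (D(Z, U) = -2 + (-3/2 + 5*4) = -2 + (-3/2 + 20) = -2 + 37/2 = 33/2)
b = 57121/4 (b = (33/2 + 103)**2 = (239/2)**2 = 57121/4 ≈ 14280.)
L(-705)/b = -935/57121/4 = -935*4/57121 = -3740/57121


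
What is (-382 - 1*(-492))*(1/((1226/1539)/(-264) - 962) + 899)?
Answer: 19325950375930/195428989 ≈ 98890.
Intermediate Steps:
(-382 - 1*(-492))*(1/((1226/1539)/(-264) - 962) + 899) = (-382 + 492)*(1/((1226*(1/1539))*(-1/264) - 962) + 899) = 110*(1/((1226/1539)*(-1/264) - 962) + 899) = 110*(1/(-613/203148 - 962) + 899) = 110*(1/(-195428989/203148) + 899) = 110*(-203148/195428989 + 899) = 110*(175690457963/195428989) = 19325950375930/195428989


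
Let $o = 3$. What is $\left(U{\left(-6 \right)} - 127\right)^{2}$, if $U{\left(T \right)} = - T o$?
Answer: $11881$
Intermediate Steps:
$U{\left(T \right)} = - 3 T$ ($U{\left(T \right)} = - T 3 = - 3 T$)
$\left(U{\left(-6 \right)} - 127\right)^{2} = \left(\left(-3\right) \left(-6\right) - 127\right)^{2} = \left(18 - 127\right)^{2} = \left(-109\right)^{2} = 11881$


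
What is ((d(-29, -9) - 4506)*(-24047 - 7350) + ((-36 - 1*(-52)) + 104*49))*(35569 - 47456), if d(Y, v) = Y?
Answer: -1692595956709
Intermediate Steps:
((d(-29, -9) - 4506)*(-24047 - 7350) + ((-36 - 1*(-52)) + 104*49))*(35569 - 47456) = ((-29 - 4506)*(-24047 - 7350) + ((-36 - 1*(-52)) + 104*49))*(35569 - 47456) = (-4535*(-31397) + ((-36 + 52) + 5096))*(-11887) = (142385395 + (16 + 5096))*(-11887) = (142385395 + 5112)*(-11887) = 142390507*(-11887) = -1692595956709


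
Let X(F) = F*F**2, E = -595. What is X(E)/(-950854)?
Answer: 210644875/950854 ≈ 221.53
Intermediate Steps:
X(F) = F**3
X(E)/(-950854) = (-595)**3/(-950854) = -210644875*(-1/950854) = 210644875/950854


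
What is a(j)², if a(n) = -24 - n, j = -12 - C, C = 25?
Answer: 169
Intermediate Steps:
j = -37 (j = -12 - 1*25 = -12 - 25 = -37)
a(j)² = (-24 - 1*(-37))² = (-24 + 37)² = 13² = 169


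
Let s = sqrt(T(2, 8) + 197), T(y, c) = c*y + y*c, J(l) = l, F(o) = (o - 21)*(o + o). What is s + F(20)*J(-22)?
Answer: 880 + sqrt(229) ≈ 895.13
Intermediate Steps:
F(o) = 2*o*(-21 + o) (F(o) = (-21 + o)*(2*o) = 2*o*(-21 + o))
T(y, c) = 2*c*y (T(y, c) = c*y + c*y = 2*c*y)
s = sqrt(229) (s = sqrt(2*8*2 + 197) = sqrt(32 + 197) = sqrt(229) ≈ 15.133)
s + F(20)*J(-22) = sqrt(229) + (2*20*(-21 + 20))*(-22) = sqrt(229) + (2*20*(-1))*(-22) = sqrt(229) - 40*(-22) = sqrt(229) + 880 = 880 + sqrt(229)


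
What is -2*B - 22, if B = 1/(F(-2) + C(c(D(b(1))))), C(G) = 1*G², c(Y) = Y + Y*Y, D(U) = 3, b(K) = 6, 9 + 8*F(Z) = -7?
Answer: -1563/71 ≈ -22.014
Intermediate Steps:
F(Z) = -2 (F(Z) = -9/8 + (⅛)*(-7) = -9/8 - 7/8 = -2)
c(Y) = Y + Y²
C(G) = G²
B = 1/142 (B = 1/(-2 + (3*(1 + 3))²) = 1/(-2 + (3*4)²) = 1/(-2 + 12²) = 1/(-2 + 144) = 1/142 ≈ 0.0070423)
-2*B - 22 = -2*1/142 - 22 = -1/71 - 22 = -1563/71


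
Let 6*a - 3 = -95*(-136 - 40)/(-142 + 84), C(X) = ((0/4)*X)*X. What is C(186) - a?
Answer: 8273/174 ≈ 47.546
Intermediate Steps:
C(X) = 0 (C(X) = ((0*(¼))*X)*X = (0*X)*X = 0*X = 0)
a = -8273/174 (a = ½ + (-95*(-136 - 40)/(-142 + 84))/6 = ½ + (-(-16720)/(-58))/6 = ½ + (-(-16720)*(-1)/58)/6 = ½ + (-95*88/29)/6 = ½ + (⅙)*(-8360/29) = ½ - 4180/87 = -8273/174 ≈ -47.546)
C(186) - a = 0 - 1*(-8273/174) = 0 + 8273/174 = 8273/174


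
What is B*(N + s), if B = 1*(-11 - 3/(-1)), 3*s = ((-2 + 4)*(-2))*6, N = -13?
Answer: 168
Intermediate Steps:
s = -8 (s = (((-2 + 4)*(-2))*6)/3 = ((2*(-2))*6)/3 = (-4*6)/3 = (1/3)*(-24) = -8)
B = -8 (B = 1*(-11 - 3*(-1)) = 1*(-11 + 3) = 1*(-8) = -8)
B*(N + s) = -8*(-13 - 8) = -8*(-21) = 168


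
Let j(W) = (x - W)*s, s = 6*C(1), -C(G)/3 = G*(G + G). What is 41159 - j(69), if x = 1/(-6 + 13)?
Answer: 270761/7 ≈ 38680.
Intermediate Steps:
x = ⅐ (x = 1/7 = ⅐ ≈ 0.14286)
C(G) = -6*G² (C(G) = -3*G*(G + G) = -3*G*2*G = -6*G²)
s = -36 (s = 6*(-6*1²) = 6*(-6*1) = 6*(-6) = -36)
j(W) = -36/7 + 36*W (j(W) = (⅐ - W)*(-36) = -36/7 + 36*W)
41159 - j(69) = 41159 - (-36/7 + 36*69) = 41159 - (-36/7 + 2484) = 41159 - 1*17352/7 = 41159 - 17352/7 = 270761/7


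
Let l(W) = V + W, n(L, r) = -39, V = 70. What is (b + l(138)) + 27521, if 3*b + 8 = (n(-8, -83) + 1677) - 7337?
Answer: 77480/3 ≈ 25827.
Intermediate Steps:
l(W) = 70 + W
b = -5707/3 (b = -8/3 + ((-39 + 1677) - 7337)/3 = -8/3 + (1638 - 7337)/3 = -8/3 + (⅓)*(-5699) = -8/3 - 5699/3 = -5707/3 ≈ -1902.3)
(b + l(138)) + 27521 = (-5707/3 + (70 + 138)) + 27521 = (-5707/3 + 208) + 27521 = -5083/3 + 27521 = 77480/3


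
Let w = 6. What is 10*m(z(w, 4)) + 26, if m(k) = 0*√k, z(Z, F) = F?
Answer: 26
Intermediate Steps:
m(k) = 0
10*m(z(w, 4)) + 26 = 10*0 + 26 = 0 + 26 = 26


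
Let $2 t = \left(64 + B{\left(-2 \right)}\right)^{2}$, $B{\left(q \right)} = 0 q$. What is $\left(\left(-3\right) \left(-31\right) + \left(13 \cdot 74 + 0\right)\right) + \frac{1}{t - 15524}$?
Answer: $\frac{14217179}{13476} \approx 1055.0$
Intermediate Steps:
$B{\left(q \right)} = 0$
$t = 2048$ ($t = \frac{\left(64 + 0\right)^{2}}{2} = \frac{64^{2}}{2} = \frac{1}{2} \cdot 4096 = 2048$)
$\left(\left(-3\right) \left(-31\right) + \left(13 \cdot 74 + 0\right)\right) + \frac{1}{t - 15524} = \left(\left(-3\right) \left(-31\right) + \left(13 \cdot 74 + 0\right)\right) + \frac{1}{2048 - 15524} = \left(93 + \left(962 + 0\right)\right) + \frac{1}{-13476} = \left(93 + 962\right) - \frac{1}{13476} = 1055 - \frac{1}{13476} = \frac{14217179}{13476}$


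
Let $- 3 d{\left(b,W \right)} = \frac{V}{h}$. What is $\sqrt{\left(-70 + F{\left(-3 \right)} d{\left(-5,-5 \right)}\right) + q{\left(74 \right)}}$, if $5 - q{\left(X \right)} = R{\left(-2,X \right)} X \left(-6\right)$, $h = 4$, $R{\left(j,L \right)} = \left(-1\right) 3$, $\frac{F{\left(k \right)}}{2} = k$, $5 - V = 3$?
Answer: $2 i \sqrt{349} \approx 37.363 i$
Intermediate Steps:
$V = 2$ ($V = 5 - 3 = 2$)
$F{\left(k \right)} = 2 k$
$R{\left(j,L \right)} = -3$
$d{\left(b,W \right)} = - \frac{1}{6}$ ($d{\left(b,W \right)} = - \frac{2 \cdot \frac{1}{4}}{3} = \left(- \frac{1}{3}\right) \frac{1}{2} = - \frac{1}{6}$)
$q{\left(X \right)} = 5 - 18 X$ ($q{\left(X \right)} = 5 - - 3 X \left(-6\right) = 5 - 18 X$)
$\sqrt{\left(-70 + F{\left(-3 \right)} d{\left(-5,-5 \right)}\right) + q{\left(74 \right)}} = \sqrt{\left(-70 + 2 \left(-3\right) \left(- \frac{1}{6}\right)\right) + \left(5 - 1332\right)} = \sqrt{\left(-70 - -1\right) + \left(5 - 1332\right)} = \sqrt{\left(-70 + 1\right) - 1327} = \sqrt{-69 - 1327} = \sqrt{-1396} = 2 i \sqrt{349}$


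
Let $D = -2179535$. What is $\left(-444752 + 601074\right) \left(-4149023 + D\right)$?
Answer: $-989292843676$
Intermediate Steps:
$\left(-444752 + 601074\right) \left(-4149023 + D\right) = \left(-444752 + 601074\right) \left(-4149023 - 2179535\right) = 156322 \left(-6328558\right) = -989292843676$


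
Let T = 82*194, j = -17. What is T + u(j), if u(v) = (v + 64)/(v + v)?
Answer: 540825/34 ≈ 15907.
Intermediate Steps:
T = 15908
u(v) = (64 + v)/(2*v) (u(v) = (64 + v)/((2*v)) = (64 + v)*(1/(2*v)) = (64 + v)/(2*v))
T + u(j) = 15908 + (1/2)*(64 - 17)/(-17) = 15908 + (1/2)*(-1/17)*47 = 15908 - 47/34 = 540825/34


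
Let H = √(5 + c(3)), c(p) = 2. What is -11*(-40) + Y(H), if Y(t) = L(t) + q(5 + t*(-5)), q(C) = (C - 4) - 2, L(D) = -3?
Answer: 436 - 5*√7 ≈ 422.77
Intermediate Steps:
H = √7 (H = √(5 + 2) = √7 ≈ 2.6458)
q(C) = -6 + C (q(C) = (-4 + C) - 2 = -6 + C)
Y(t) = -4 - 5*t (Y(t) = -3 + (-6 + (5 + t*(-5))) = -3 + (-6 + (5 - 5*t)) = -3 + (-1 - 5*t) = -4 - 5*t)
-11*(-40) + Y(H) = -11*(-40) + (-4 - 5*√7) = 440 + (-4 - 5*√7) = 436 - 5*√7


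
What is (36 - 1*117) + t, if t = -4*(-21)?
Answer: 3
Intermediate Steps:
t = 84
(36 - 1*117) + t = (36 - 1*117) + 84 = (36 - 117) + 84 = -81 + 84 = 3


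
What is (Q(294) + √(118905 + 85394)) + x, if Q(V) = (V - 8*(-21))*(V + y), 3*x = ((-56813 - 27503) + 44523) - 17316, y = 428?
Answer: 943583/3 + √204299 ≈ 3.1498e+5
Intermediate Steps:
x = -57109/3 (x = (((-56813 - 27503) + 44523) - 17316)/3 = ((-84316 + 44523) - 17316)/3 = (-39793 - 17316)/3 = (⅓)*(-57109) = -57109/3 ≈ -19036.)
Q(V) = (168 + V)*(428 + V) (Q(V) = (V - 8*(-21))*(V + 428) = (V + 168)*(428 + V) = (168 + V)*(428 + V))
(Q(294) + √(118905 + 85394)) + x = ((71904 + 294² + 596*294) + √(118905 + 85394)) - 57109/3 = ((71904 + 86436 + 175224) + √204299) - 57109/3 = (333564 + √204299) - 57109/3 = 943583/3 + √204299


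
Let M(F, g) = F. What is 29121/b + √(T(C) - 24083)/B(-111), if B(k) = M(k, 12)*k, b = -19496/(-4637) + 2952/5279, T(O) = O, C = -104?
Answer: 712844892483/116607808 + 19*I*√67/12321 ≈ 6113.2 + 0.012622*I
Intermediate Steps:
b = 116607808/24478723 (b = -19496*(-1/4637) + 2952*(1/5279) = 19496/4637 + 2952/5279 = 116607808/24478723 ≈ 4.7636)
B(k) = k² (B(k) = k*k = k²)
29121/b + √(T(C) - 24083)/B(-111) = 29121/(116607808/24478723) + √(-104 - 24083)/((-111)²) = 29121*(24478723/116607808) + √(-24187)/12321 = 712844892483/116607808 + (19*I*√67)*(1/12321) = 712844892483/116607808 + 19*I*√67/12321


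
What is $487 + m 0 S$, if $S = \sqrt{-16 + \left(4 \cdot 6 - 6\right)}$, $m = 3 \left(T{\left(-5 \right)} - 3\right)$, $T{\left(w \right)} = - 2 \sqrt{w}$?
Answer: $487$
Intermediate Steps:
$m = -9 - 6 i \sqrt{5}$ ($m = 3 \left(- 2 \sqrt{-5} - 3\right) = 3 \left(- 2 i \sqrt{5} - 3\right) = 3 \left(-3 - 2 i \sqrt{5}\right) = -9 - 6 i \sqrt{5} \approx -9.0 - 13.416 i$)
$S = \sqrt{2}$ ($S = \sqrt{-16 + \left(24 - 6\right)} = \sqrt{-16 + 18} = \sqrt{2} \approx 1.4142$)
$487 + m 0 S = 487 + \left(-9 - 6 i \sqrt{5}\right) 0 \sqrt{2} = 487 + 0 \sqrt{2} = 487 + 0 = 487$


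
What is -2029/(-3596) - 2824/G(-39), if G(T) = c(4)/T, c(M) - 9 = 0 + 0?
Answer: 132022439/10788 ≈ 12238.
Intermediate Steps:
c(M) = 9 (c(M) = 9 + (0 + 0) = 9 + 0 = 9)
G(T) = 9/T
-2029/(-3596) - 2824/G(-39) = -2029/(-3596) - 2824/(9/(-39)) = -2029*(-1/3596) - 2824/(9*(-1/39)) = 2029/3596 - 2824/(-3/13) = 2029/3596 - 2824*(-13/3) = 2029/3596 + 36712/3 = 132022439/10788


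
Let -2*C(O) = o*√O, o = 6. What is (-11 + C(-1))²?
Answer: 112 + 66*I ≈ 112.0 + 66.0*I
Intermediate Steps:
C(O) = -3*√O
(-11 + C(-1))² = (-11 - 3*I)²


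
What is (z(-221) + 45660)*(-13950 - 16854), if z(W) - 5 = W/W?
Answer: -1406695464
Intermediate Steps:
z(W) = 6 (z(W) = 5 + W/W = 5 + 1 = 6)
(z(-221) + 45660)*(-13950 - 16854) = (6 + 45660)*(-13950 - 16854) = 45666*(-30804) = -1406695464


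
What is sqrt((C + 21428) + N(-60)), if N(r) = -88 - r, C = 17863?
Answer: sqrt(39263) ≈ 198.15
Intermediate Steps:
sqrt((C + 21428) + N(-60)) = sqrt((17863 + 21428) + (-88 - 1*(-60))) = sqrt(39291 + (-88 + 60)) = sqrt(39291 - 28) = sqrt(39263)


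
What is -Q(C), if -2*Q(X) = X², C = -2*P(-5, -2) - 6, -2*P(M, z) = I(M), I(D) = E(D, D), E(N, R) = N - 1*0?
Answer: 121/2 ≈ 60.500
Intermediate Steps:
E(N, R) = N (E(N, R) = N + 0 = N)
I(D) = D
P(M, z) = -M/2
C = -11 (C = -(-1)*(-5) - 6 = -2*5/2 - 6 = -5 - 6 = -11)
Q(X) = -X²/2
-Q(C) = -(-1)*(-11)²/2 = -(-1)*121/2 = -1*(-121/2) = 121/2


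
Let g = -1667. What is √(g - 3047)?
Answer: I*√4714 ≈ 68.659*I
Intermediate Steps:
√(g - 3047) = √(-1667 - 3047) = √(-4714) = I*√4714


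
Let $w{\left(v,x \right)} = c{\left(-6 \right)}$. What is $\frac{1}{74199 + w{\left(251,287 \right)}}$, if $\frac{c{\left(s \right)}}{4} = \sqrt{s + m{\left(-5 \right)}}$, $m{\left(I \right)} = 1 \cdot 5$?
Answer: $\frac{74199}{5505491617} - \frac{4 i}{5505491617} \approx 1.3477 \cdot 10^{-5} - 7.2655 \cdot 10^{-10} i$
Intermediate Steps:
$m{\left(I \right)} = 5$
$c{\left(s \right)} = 4 \sqrt{5 + s}$ ($c{\left(s \right)} = 4 \sqrt{s + 5} = 4 \sqrt{5 + s}$)
$w{\left(v,x \right)} = 4 i$ ($w{\left(v,x \right)} = 4 \sqrt{5 - 6} = 4 \sqrt{-1} = 4 i$)
$\frac{1}{74199 + w{\left(251,287 \right)}} = \frac{1}{74199 + 4 i} = \frac{74199 - 4 i}{5505491617}$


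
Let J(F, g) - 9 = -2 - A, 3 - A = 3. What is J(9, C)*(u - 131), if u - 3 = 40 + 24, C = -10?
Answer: -448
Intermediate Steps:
A = 0 (A = 3 - 1*3 = 3 - 3 = 0)
u = 67 (u = 3 + (40 + 24) = 3 + 64 = 67)
J(F, g) = 7 (J(F, g) = 9 + (-2 - 1*0) = 9 + (-2 + 0) = 9 - 2 = 7)
J(9, C)*(u - 131) = 7*(67 - 131) = 7*(-64) = -448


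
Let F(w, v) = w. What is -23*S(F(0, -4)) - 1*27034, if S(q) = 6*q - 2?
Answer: -26988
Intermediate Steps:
S(q) = -2 + 6*q
-23*S(F(0, -4)) - 1*27034 = -23*(-2 + 6*0) - 1*27034 = -23*(-2 + 0) - 27034 = -23*(-2) - 27034 = 46 - 27034 = -26988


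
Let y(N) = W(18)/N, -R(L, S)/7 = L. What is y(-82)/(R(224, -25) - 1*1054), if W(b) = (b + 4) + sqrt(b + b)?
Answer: 7/53751 ≈ 0.00013023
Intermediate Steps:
R(L, S) = -7*L
W(b) = 4 + b + sqrt(2)*sqrt(b) (W(b) = (4 + b) + sqrt(2*b) = (4 + b) + sqrt(2)*sqrt(b) = 4 + b + sqrt(2)*sqrt(b))
y(N) = 28/N (y(N) = (4 + 18 + sqrt(2)*sqrt(18))/N = (4 + 18 + sqrt(2)*(3*sqrt(2)))/N = (4 + 18 + 6)/N = 28/N)
y(-82)/(R(224, -25) - 1*1054) = (28/(-82))/(-7*224 - 1*1054) = (28*(-1/82))/(-1568 - 1054) = -14/41/(-2622) = -14/41*(-1/2622) = 7/53751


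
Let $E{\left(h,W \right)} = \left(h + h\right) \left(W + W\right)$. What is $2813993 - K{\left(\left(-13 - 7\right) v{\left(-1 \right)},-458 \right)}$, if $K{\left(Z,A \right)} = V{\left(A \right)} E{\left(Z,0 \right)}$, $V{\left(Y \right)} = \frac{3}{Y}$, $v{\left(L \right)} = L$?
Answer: $2813993$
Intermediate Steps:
$E{\left(h,W \right)} = 4 W h$ ($E{\left(h,W \right)} = 2 h 2 W = 4 W h$)
$K{\left(Z,A \right)} = 0$ ($K{\left(Z,A \right)} = \frac{3}{A} 4 \cdot 0 Z = \frac{3}{A} 0 = 0$)
$2813993 - K{\left(\left(-13 - 7\right) v{\left(-1 \right)},-458 \right)} = 2813993 - 0 = 2813993 + 0 = 2813993$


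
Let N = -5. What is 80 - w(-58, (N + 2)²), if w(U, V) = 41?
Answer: 39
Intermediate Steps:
80 - w(-58, (N + 2)²) = 80 - 1*41 = 80 - 41 = 39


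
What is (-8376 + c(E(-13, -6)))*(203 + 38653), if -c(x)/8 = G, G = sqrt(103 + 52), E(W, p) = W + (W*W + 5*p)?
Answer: -325457856 - 310848*sqrt(155) ≈ -3.2933e+8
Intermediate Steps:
E(W, p) = W + W**2 + 5*p (E(W, p) = W + (W**2 + 5*p) = W + W**2 + 5*p)
G = sqrt(155) ≈ 12.450
c(x) = -8*sqrt(155)
(-8376 + c(E(-13, -6)))*(203 + 38653) = (-8376 - 8*sqrt(155))*(203 + 38653) = (-8376 - 8*sqrt(155))*38856 = -325457856 - 310848*sqrt(155)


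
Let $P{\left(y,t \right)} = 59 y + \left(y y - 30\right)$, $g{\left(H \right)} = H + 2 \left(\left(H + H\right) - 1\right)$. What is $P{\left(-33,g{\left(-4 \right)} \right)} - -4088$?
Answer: $3200$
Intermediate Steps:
$g{\left(H \right)} = -2 + 5 H$ ($g{\left(H \right)} = H + 2 \left(2 H - 1\right) = H + 2 \left(-1 + 2 H\right) = H + \left(-2 + 4 H\right) = -2 + 5 H$)
$P{\left(y,t \right)} = -30 + y^{2} + 59 y$ ($P{\left(y,t \right)} = 59 y + \left(y^{2} - 30\right) = 59 y + \left(-30 + y^{2}\right) = -30 + y^{2} + 59 y$)
$P{\left(-33,g{\left(-4 \right)} \right)} - -4088 = \left(-30 + \left(-33\right)^{2} + 59 \left(-33\right)\right) - -4088 = \left(-30 + 1089 - 1947\right) + 4088 = -888 + 4088 = 3200$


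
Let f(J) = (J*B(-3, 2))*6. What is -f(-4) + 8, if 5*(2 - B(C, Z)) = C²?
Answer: 64/5 ≈ 12.800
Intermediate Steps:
B(C, Z) = 2 - C²/5
f(J) = 6*J/5 (f(J) = (J*(2 - ⅕*(-3)²))*6 = (J*(2 - ⅕*9))*6 = (J*(2 - 9/5))*6 = (J*(⅕))*6 = (J/5)*6 = 6*J/5)
-f(-4) + 8 = -6*(-4)/5 + 8 = -1*(-24/5) + 8 = 24/5 + 8 = 64/5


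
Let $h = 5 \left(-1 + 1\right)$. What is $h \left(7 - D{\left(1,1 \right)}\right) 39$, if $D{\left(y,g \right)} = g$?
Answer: $0$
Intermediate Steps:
$h = 0$ ($h = 5 \cdot 0 = 0$)
$h \left(7 - D{\left(1,1 \right)}\right) 39 = 0 \left(7 - 1\right) 39 = 0 \cdot 6 \cdot 39 = 0 \cdot 39 = 0$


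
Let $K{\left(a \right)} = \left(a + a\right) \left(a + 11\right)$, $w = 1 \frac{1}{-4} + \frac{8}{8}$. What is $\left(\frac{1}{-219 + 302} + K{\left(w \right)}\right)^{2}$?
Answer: $\frac{137147521}{440896} \approx 311.07$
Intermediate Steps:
$w = \frac{3}{4}$ ($w = 1 \left(- \frac{1}{4}\right) + 8 \cdot \frac{1}{8} = - \frac{1}{4} + 1 = \frac{3}{4} \approx 0.75$)
$K{\left(a \right)} = 2 a \left(11 + a\right)$
$\left(\frac{1}{-219 + 302} + K{\left(w \right)}\right)^{2} = \left(\frac{1}{-219 + 302} + 2 \cdot \frac{3}{4} \left(11 + \frac{3}{4}\right)\right)^{2} = \left(\frac{1}{83} + 2 \cdot \frac{3}{4} \cdot \frac{47}{4}\right)^{2} = \left(\frac{1}{83} + \frac{141}{8}\right)^{2} = \left(\frac{11711}{664}\right)^{2} = \frac{137147521}{440896}$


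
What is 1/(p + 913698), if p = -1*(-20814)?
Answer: 1/934512 ≈ 1.0701e-6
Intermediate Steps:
p = 20814
1/(p + 913698) = 1/(20814 + 913698) = 1/934512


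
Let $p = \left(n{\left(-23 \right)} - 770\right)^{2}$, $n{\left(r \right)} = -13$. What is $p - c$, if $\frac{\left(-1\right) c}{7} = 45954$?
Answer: $934767$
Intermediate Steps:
$c = -321678$ ($c = \left(-7\right) 45954 = -321678$)
$p = 613089$ ($p = \left(-13 - 770\right)^{2} = \left(-783\right)^{2} = 613089$)
$p - c = 613089 - -321678 = 613089 + 321678 = 934767$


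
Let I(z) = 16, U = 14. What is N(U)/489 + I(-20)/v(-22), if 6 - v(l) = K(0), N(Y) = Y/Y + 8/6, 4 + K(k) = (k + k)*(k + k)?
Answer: 11771/7335 ≈ 1.6048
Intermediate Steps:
K(k) = -4 + 4*k**2 (K(k) = -4 + (k + k)*(k + k) = -4 + (2*k)*(2*k) = -4 + 4*k**2)
N(Y) = 7/3 (N(Y) = 1 + 8*(1/6) = 1 + 4/3 = 7/3)
v(l) = 10 (v(l) = 6 - (-4 + 4*0**2) = 6 - (-4 + 4*0) = 6 - (-4 + 0) = 6 - 1*(-4) = 6 + 4 = 10)
N(U)/489 + I(-20)/v(-22) = (7/3)/489 + 16/10 = (7/3)*(1/489) + 16*(1/10) = 7/1467 + 8/5 = 11771/7335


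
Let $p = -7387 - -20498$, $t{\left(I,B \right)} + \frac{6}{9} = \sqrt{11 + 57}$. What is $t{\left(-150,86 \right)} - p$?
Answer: $- \frac{39335}{3} + 2 \sqrt{17} \approx -13103.0$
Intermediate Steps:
$t{\left(I,B \right)} = - \frac{2}{3} + 2 \sqrt{17}$ ($t{\left(I,B \right)} = - \frac{2}{3} + \sqrt{11 + 57} = - \frac{2}{3} + \sqrt{68} = - \frac{2}{3} + 2 \sqrt{17}$)
$p = 13111$ ($p = -7387 + 20498 = 13111$)
$t{\left(-150,86 \right)} - p = \left(- \frac{2}{3} + 2 \sqrt{17}\right) - 13111 = - \frac{39335}{3} + 2 \sqrt{17}$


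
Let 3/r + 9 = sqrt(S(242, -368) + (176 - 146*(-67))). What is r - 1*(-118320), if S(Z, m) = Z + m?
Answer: 1153738347/9751 + 6*sqrt(2458)/9751 ≈ 1.1832e+5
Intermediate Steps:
r = 3/(-9 + 2*sqrt(2458)) (r = 3/(-9 + sqrt((242 - 368) + (176 - 146*(-67)))) = 3/(-9 + sqrt(-126 + (176 + 9782))) = 3/(-9 + sqrt(-126 + 9958)) = 3/(-9 + sqrt(9832)) = 3/(-9 + 2*sqrt(2458)) ≈ 0.033275)
r - 1*(-118320) = (27/9751 + 6*sqrt(2458)/9751) - 1*(-118320) = (27/9751 + 6*sqrt(2458)/9751) + 118320 = 1153738347/9751 + 6*sqrt(2458)/9751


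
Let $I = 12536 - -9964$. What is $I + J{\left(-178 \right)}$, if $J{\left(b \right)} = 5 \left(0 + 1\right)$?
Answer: $22505$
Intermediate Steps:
$J{\left(b \right)} = 5$ ($J{\left(b \right)} = 5 \cdot 1 = 5$)
$I = 22500$ ($I = 12536 + 9964 = 22500$)
$I + J{\left(-178 \right)} = 22500 + 5 = 22505$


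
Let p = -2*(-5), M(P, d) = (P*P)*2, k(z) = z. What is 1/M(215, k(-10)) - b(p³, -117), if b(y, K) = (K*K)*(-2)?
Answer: 2531096101/92450 ≈ 27378.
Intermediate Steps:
M(P, d) = 2*P² (M(P, d) = P²*2 = 2*P²)
p = 10
b(y, K) = -2*K² (b(y, K) = K²*(-2) = -2*K²)
1/M(215, k(-10)) - b(p³, -117) = 1/(2*215²) - (-2)*(-117)² = 1/(2*46225) - (-2)*13689 = 1/92450 - 1*(-27378) = 1/92450 + 27378 = 2531096101/92450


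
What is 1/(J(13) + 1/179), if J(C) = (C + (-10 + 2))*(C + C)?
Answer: 179/23271 ≈ 0.0076920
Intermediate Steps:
J(C) = 2*C*(-8 + C) (J(C) = (C - 8)*(2*C) = (-8 + C)*(2*C) = 2*C*(-8 + C))
1/(J(13) + 1/179) = 1/(2*13*(-8 + 13) + 1/179) = 1/(2*13*5 + 1/179) = 1/(130 + 1/179) = 1/(23271/179) = 179/23271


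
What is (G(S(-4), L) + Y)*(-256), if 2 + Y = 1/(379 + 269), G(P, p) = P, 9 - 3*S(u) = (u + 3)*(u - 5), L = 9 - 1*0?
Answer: 41440/81 ≈ 511.60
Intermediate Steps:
L = 9 (L = 9 + 0 = 9)
S(u) = 3 - (-5 + u)*(3 + u)/3 (S(u) = 3 - (u + 3)*(u - 5)/3 = 3 - (3 + u)*(-5 + u)/3 = 3 - (-5 + u)*(3 + u)/3)
Y = -1295/648 (Y = -2 + 1/(379 + 269) = -2 + 1/648 = -1295/648 ≈ -1.9985)
(G(S(-4), L) + Y)*(-256) = ((8 - ⅓*(-4)² + (⅔)*(-4)) - 1295/648)*(-256) = ((8 - ⅓*16 - 8/3) - 1295/648)*(-256) = ((8 - 16/3 - 8/3) - 1295/648)*(-256) = (0 - 1295/648)*(-256) = -1295/648*(-256) = 41440/81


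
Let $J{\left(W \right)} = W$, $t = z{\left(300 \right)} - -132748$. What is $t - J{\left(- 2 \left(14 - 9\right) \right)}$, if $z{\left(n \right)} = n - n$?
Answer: $132758$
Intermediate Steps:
$z{\left(n \right)} = 0$
$t = 132748$ ($t = 0 - -132748 = 0 + 132748 = 132748$)
$t - J{\left(- 2 \left(14 - 9\right) \right)} = 132748 - - 2 \left(14 - 9\right) = 132748 - \left(-2\right) 5 = 132748 - -10 = 132748 + 10 = 132758$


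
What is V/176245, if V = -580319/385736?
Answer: -580319/67984041320 ≈ -8.5361e-6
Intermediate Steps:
V = -580319/385736 (V = -580319*1/385736 = -580319/385736 ≈ -1.5044)
V/176245 = -580319/385736/176245 = -580319/385736*1/176245 = -580319/67984041320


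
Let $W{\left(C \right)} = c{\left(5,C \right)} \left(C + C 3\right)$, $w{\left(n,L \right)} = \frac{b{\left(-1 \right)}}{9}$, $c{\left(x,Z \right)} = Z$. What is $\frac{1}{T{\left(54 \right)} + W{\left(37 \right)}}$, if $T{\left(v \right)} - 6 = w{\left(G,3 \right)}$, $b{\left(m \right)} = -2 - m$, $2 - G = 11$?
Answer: $\frac{9}{49337} \approx 0.00018242$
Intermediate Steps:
$G = -9$ ($G = 2 - 11 = -9$)
$w{\left(n,L \right)} = - \frac{1}{9}$ ($w{\left(n,L \right)} = \frac{-2 - -1}{9} = \left(-2 + 1\right) \frac{1}{9} = \left(-1\right) \frac{1}{9} = - \frac{1}{9}$)
$T{\left(v \right)} = \frac{53}{9}$ ($T{\left(v \right)} = 6 - \frac{1}{9} = \frac{53}{9}$)
$W{\left(C \right)} = 4 C^{2}$ ($W{\left(C \right)} = C \left(C + C 3\right) = C \left(C + 3 C\right) = C 4 C = 4 C^{2}$)
$\frac{1}{T{\left(54 \right)} + W{\left(37 \right)}} = \frac{1}{\frac{53}{9} + 4 \cdot 37^{2}} = \frac{1}{\frac{53}{9} + 4 \cdot 1369} = \frac{1}{\frac{53}{9} + 5476} = \frac{1}{\frac{49337}{9}} = \frac{9}{49337}$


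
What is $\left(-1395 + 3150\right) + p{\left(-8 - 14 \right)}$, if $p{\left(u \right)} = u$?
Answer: $1733$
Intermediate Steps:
$\left(-1395 + 3150\right) + p{\left(-8 - 14 \right)} = \left(-1395 + 3150\right) - 22 = 1755 - 22 = 1733$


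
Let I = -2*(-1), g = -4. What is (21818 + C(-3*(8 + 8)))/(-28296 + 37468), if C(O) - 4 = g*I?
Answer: 10907/4586 ≈ 2.3783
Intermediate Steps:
I = 2
C(O) = -4 (C(O) = 4 - 4*2 = 4 - 8 = -4)
(21818 + C(-3*(8 + 8)))/(-28296 + 37468) = (21818 - 4)/(-28296 + 37468) = 21814/9172 = 21814*(1/9172) = 10907/4586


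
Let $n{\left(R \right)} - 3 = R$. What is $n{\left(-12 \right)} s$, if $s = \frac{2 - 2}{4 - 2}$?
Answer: $0$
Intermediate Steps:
$n{\left(R \right)} = 3 + R$
$s = 0$ ($s = \frac{0}{2} = 0 \cdot \frac{1}{2} = 0$)
$n{\left(-12 \right)} s = \left(3 - 12\right) 0 = \left(-9\right) 0 = 0$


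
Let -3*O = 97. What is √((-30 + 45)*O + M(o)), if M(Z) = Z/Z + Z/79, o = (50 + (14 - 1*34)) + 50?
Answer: 2*I*√753581/79 ≈ 21.977*I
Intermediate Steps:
O = -97/3 (O = -⅓*97 = -97/3 ≈ -32.333)
o = 80 (o = (50 + (14 - 34)) + 50 = (50 - 20) + 50 = 30 + 50 = 80)
M(Z) = 1 + Z/79 (M(Z) = 1 + Z*(1/79) = 1 + Z/79)
√((-30 + 45)*O + M(o)) = √((-30 + 45)*(-97/3) + (1 + (1/79)*80)) = √(15*(-97/3) + (1 + 80/79)) = √(-485 + 159/79) = √(-38156/79) = 2*I*√753581/79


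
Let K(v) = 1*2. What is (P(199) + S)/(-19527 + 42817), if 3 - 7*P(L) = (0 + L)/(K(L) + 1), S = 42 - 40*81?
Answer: -33674/244545 ≈ -0.13770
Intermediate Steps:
S = -3198 (S = 42 - 3240 = -3198)
K(v) = 2
P(L) = 3/7 - L/21 (P(L) = 3/7 - (0 + L)/(7*(2 + 1)) = 3/7 - L/(7*3) = 3/7 - L/21)
(P(199) + S)/(-19527 + 42817) = ((3/7 - 1/21*199) - 3198)/(-19527 + 42817) = ((3/7 - 199/21) - 3198)/23290 = (-190/21 - 3198)*(1/23290) = -67348/21*1/23290 = -33674/244545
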